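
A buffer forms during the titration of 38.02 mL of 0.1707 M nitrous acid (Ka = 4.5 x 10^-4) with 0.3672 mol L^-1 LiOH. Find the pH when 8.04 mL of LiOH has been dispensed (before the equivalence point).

3.27

Initial n(HNO2) = 0.1707 x 0.03802 = 0.006490 mol.
n(LiOH) added = 0.3672 x 0.008040 = 0.002952 mol, converting that many moles of HNO2 to NO2-.
Remaining n(HNO2) = 0.003538 mol; n(NO2-) = 0.002952 mol.
By Henderson-Hasselbalch, pH = pKa + log([A^-]/[HA]) = 3.35 + log(0.002952/0.003538) = 3.35 + (-0.08) = 3.27.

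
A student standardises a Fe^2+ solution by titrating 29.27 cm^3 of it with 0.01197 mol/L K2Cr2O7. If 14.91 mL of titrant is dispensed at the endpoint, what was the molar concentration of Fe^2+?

0.0366 M

n(K2Cr2O7) = 0.01197 x 0.01491 = 0.0001785 mol.
From the balanced equation, 1 mol K2Cr2O7 reacts with 6 mol Fe^2+, so n(Fe^2+) = 0.0001785 x 6/1 = 0.001071 mol.
[Fe^2+] = 0.001071 / 0.02927 L = 0.0366 M.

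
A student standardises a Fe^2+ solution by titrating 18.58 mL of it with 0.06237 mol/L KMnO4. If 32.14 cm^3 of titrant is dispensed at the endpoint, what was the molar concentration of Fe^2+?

n(KMnO4) = 0.06237 x 0.03214 = 0.002005 mol.
From the balanced equation, 1 mol KMnO4 reacts with 5 mol Fe^2+, so n(Fe^2+) = 0.002005 x 5/1 = 0.01002 mol.
[Fe^2+] = 0.01002 / 0.01858 L = 0.539 M.

0.539 M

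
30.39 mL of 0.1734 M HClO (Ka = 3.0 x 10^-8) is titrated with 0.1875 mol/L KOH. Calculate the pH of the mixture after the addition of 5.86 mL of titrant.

6.94

Initial n(HClO) = 0.1734 x 0.03039 = 0.005270 mol.
n(KOH) added = 0.1875 x 0.005860 = 0.001099 mol, converting that many moles of HClO to ClO-.
Remaining n(HClO) = 0.004171 mol; n(ClO-) = 0.001099 mol.
By Henderson-Hasselbalch, pH = pKa + log([A^-]/[HA]) = 7.52 + log(0.001099/0.004171) = 7.52 + (-0.58) = 6.94.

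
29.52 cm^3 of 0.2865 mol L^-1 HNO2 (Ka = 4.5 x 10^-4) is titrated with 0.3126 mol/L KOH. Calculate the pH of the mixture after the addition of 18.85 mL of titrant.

Initial n(HNO2) = 0.2865 x 0.02952 = 0.008457 mol.
n(KOH) added = 0.3126 x 0.01885 = 0.005893 mol, converting that many moles of HNO2 to NO2-.
Remaining n(HNO2) = 0.002565 mol; n(NO2-) = 0.005893 mol.
By Henderson-Hasselbalch, pH = pKa + log([A^-]/[HA]) = 3.35 + log(0.005893/0.002565) = 3.35 + (+0.36) = 3.71.

3.71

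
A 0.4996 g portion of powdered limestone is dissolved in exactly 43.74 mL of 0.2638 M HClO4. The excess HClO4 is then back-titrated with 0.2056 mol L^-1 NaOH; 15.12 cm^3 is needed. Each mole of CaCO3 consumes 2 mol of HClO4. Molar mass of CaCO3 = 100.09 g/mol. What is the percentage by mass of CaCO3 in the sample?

Total n(HClO4) added = 0.2638 x 0.04374 = 0.01154 mol.
n(NaOH) used = 0.2056 x 0.01512 = 0.003109 mol, which equals the excess n(HClO4).
So n(HClO4) consumed by the sample = 0.01154 - 0.003109 = 0.008430 mol.
n(CaCO3) = 0.008430 / 2 = 0.004215 mol.
mass CaCO3 = 0.004215 x 100.09 = 0.4219 g, so %CaCO3 = 0.4219/0.4996 x 100 = 84.4%.

84.4%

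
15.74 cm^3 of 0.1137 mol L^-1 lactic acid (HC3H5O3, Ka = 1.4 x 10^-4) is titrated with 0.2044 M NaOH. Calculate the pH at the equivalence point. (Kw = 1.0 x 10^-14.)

8.36

n(HC3H5O3) = 0.1137 x 0.01574 = 0.001790 mol; V(NaOH) at equivalence = 0.001790/0.2044 = 0.008756 L.
At equivalence all the acid is converted to C3H5O3-; total volume = 0.01574 + 0.008756 = 0.02450 L, so [C3H5O3-] = 0.001790/0.02450 = 0.07306 M.
Kb = Kw/Ka = 1.0e-14 / 1.4 x 10^-4 = 7.14e-11.
[OH^-] = sqrt(Kb x [C3H5O3-]) = sqrt(7.14e-11 x 0.07306) = 2.28e-6 M.
pOH = 5.64, so pH = 14.00 - 5.64 = 8.36.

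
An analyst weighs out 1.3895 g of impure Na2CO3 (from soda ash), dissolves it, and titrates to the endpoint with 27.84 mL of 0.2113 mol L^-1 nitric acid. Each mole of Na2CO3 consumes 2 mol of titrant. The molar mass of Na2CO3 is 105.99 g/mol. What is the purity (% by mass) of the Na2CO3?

n(HNO3) = 0.2113 x 0.02784 = 0.005883 mol.
n(Na2CO3) = 0.005883 / 2 = 0.002941 mol.
mass of Na2CO3 = 0.002941 x 105.99 = 0.3117 g.
% purity = 0.3117 / 1.3895 x 100 = 22.4%.

22.4%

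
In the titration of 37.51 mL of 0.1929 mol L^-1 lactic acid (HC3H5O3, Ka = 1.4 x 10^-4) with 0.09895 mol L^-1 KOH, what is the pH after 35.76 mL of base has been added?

Initial n(HC3H5O3) = 0.1929 x 0.03751 = 0.007236 mol.
n(KOH) added = 0.09895 x 0.03576 = 0.003538 mol, converting that many moles of HC3H5O3 to C3H5O3-.
Remaining n(HC3H5O3) = 0.003697 mol; n(C3H5O3-) = 0.003538 mol.
By Henderson-Hasselbalch, pH = pKa + log([A^-]/[HA]) = 3.85 + log(0.003538/0.003697) = 3.85 + (-0.02) = 3.83.

3.83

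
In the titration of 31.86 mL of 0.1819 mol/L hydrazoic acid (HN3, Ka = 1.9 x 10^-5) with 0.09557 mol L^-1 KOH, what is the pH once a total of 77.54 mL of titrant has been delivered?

n(acid) = 0.1819 x 0.03186 = 0.005795 mol; n(KOH) added = 0.09557 x 0.07754 = 0.007410 mol.
Base is in excess by 0.007410 - 0.005795 = 0.001615 mol in a total volume of 0.1094 L.
[OH^-] = 0.001615/0.1094 = 0.01476 M, so pOH = 1.83 and pH = 14.00 - 1.83 = 12.17.

12.17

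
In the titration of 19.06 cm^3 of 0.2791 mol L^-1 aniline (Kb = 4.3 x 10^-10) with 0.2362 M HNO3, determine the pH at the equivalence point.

2.76

n(C6H5NH2) = 0.2791 x 0.01906 = 0.005320 mol; V(HNO3) at equivalence = 0.005320/0.2362 = 0.02252 L.
At equivalence the base is fully converted to C6H5NH3+; total volume = 0.04158 L, so [C6H5NH3+] = 0.005320/0.04158 = 0.1279 M.
Ka(C6H5NH3+) = Kw/Kb = 1.0e-14 / 4.3 x 10^-10 = 2.33e-5.
[H^+] = sqrt(Ka x [C6H5NH3+]) = sqrt(2.33e-5 x 0.1279) = 0.00172 M.
pH = -log(0.00172) = 2.76.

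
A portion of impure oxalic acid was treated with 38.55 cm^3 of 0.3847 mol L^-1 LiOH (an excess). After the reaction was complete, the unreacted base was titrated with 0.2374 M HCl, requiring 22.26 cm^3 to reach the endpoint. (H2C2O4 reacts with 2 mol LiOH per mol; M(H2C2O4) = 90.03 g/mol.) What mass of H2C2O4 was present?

0.430 g

Total n(LiOH) added = 0.3847 x 0.03855 = 0.01483 mol.
n(HCl) used = 0.2374 x 0.02226 = 0.005285 mol, which equals the excess n(LiOH).
So n(LiOH) consumed by the sample = 0.01483 - 0.005285 = 0.009546 mol.
n(H2C2O4) = 0.009546 / 2 = 0.004773 mol.
mass = 0.004773 mol x 90.03 g/mol = 0.430 g.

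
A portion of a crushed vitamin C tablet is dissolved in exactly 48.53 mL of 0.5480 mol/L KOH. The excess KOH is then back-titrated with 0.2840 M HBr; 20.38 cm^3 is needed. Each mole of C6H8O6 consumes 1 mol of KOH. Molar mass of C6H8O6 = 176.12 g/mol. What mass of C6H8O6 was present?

3.66 g

Total n(KOH) added = 0.5480 x 0.04853 = 0.02659 mol.
n(HBr) used = 0.2840 x 0.02038 = 0.005788 mol, which equals the excess n(KOH).
So n(KOH) consumed by the sample = 0.02659 - 0.005788 = 0.02081 mol.
n(C6H8O6) = 0.02081 / 1 = 0.02081 mol.
mass = 0.02081 mol x 176.12 g/mol = 3.66 g.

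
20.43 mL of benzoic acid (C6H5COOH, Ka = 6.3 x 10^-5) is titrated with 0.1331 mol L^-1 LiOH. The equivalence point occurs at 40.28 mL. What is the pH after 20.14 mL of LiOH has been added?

4.20

20.14 mL is exactly half the equivalence volume (40.28/2), i.e. the half-equivalence point.
There, n(HA) = n(A^-), so pH = pKa = -log(6.3 x 10^-5) = 4.20.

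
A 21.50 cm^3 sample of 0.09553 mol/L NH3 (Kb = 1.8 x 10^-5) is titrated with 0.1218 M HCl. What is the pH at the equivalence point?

n(NH3) = 0.09553 x 0.02150 = 0.002054 mol; V(HCl) at equivalence = 0.002054/0.1218 = 0.01686 L.
At equivalence the base is fully converted to NH4+; total volume = 0.03836 L, so [NH4+] = 0.002054/0.03836 = 0.05354 M.
Ka(NH4+) = Kw/Kb = 1.0e-14 / 1.8 x 10^-5 = 5.56e-10.
[H^+] = sqrt(Ka x [NH4+]) = sqrt(5.56e-10 x 0.05354) = 5.45e-6 M.
pH = -log(5.45e-6) = 5.26.

5.26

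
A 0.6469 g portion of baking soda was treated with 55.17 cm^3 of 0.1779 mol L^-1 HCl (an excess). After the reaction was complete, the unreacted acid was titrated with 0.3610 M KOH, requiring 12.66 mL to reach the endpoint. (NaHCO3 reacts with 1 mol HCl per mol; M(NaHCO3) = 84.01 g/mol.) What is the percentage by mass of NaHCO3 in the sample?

Total n(HCl) added = 0.1779 x 0.05517 = 0.009815 mol.
n(KOH) used = 0.3610 x 0.01266 = 0.004570 mol, which equals the excess n(HCl).
So n(HCl) consumed by the sample = 0.009815 - 0.004570 = 0.005244 mol.
n(NaHCO3) = 0.005244 / 1 = 0.005244 mol.
mass NaHCO3 = 0.005244 x 84.01 = 0.4406 g, so %NaHCO3 = 0.4406/0.6469 x 100 = 68.1%.

68.1%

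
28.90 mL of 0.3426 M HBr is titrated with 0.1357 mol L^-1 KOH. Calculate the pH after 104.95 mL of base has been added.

12.51

n(acid) = 0.3426 x 0.02890 = 0.009901 mol; n(KOH) added = 0.1357 x 0.1050 = 0.01424 mol.
Base is in excess by 0.01424 - 0.009901 = 0.004341 mol in a total volume of 0.1338 L.
[OH^-] = 0.004341/0.1338 = 0.03243 M, so pOH = 1.49 and pH = 14.00 - 1.49 = 12.51.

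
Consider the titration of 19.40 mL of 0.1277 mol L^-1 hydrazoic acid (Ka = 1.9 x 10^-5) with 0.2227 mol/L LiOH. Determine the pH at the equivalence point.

n(HN3) = 0.1277 x 0.01940 = 0.002477 mol; V(LiOH) at equivalence = 0.002477/0.2227 = 0.01112 L.
At equivalence all the acid is converted to N3-; total volume = 0.01940 + 0.01112 = 0.03052 L, so [N3-] = 0.002477/0.03052 = 0.08116 M.
Kb = Kw/Ka = 1.0e-14 / 1.9 x 10^-5 = 5.26e-10.
[OH^-] = sqrt(Kb x [N3-]) = sqrt(5.26e-10 x 0.08116) = 6.54e-6 M.
pOH = 5.18, so pH = 14.00 - 5.18 = 8.82.

8.82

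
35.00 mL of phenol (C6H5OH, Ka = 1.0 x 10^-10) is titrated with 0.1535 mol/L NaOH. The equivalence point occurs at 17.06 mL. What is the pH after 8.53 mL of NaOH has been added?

10.00

8.53 mL is exactly half the equivalence volume (17.06/2), i.e. the half-equivalence point.
There, n(HA) = n(A^-), so pH = pKa = -log(1.0 x 10^-10) = 10.00.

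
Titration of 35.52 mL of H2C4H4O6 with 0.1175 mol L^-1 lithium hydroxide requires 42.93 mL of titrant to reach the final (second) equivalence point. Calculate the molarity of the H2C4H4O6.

0.0710 M

n(LiOH) = 0.1175 x 0.04293 = 0.005044 mol.
At the final (second) equivalence point, 2 mol OH^- react per mol H2C4H4O6, so n(H2C4H4O6) = 0.005044 / 2 = 0.002522 mol.
[H2C4H4O6] = 0.002522 / 0.03552 L = 0.0710 M.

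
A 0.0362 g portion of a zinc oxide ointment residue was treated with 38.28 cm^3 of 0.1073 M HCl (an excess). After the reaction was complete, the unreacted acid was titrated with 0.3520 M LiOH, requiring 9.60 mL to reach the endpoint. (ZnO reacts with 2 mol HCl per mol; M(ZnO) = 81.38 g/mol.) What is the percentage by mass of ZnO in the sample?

81.9%

Total n(HCl) added = 0.1073 x 0.03828 = 0.004107 mol.
n(LiOH) used = 0.3520 x 0.009600 = 0.003379 mol, which equals the excess n(HCl).
So n(HCl) consumed by the sample = 0.004107 - 0.003379 = 0.0007282 mol.
n(ZnO) = 0.0007282 / 2 = 0.0003641 mol.
mass ZnO = 0.0003641 x 81.38 = 0.02963 g, so %ZnO = 0.02963/0.0362 x 100 = 81.9%.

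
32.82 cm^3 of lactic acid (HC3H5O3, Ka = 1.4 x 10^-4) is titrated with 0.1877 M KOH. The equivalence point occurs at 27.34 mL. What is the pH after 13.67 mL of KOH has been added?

13.67 mL is exactly half the equivalence volume (27.34/2), i.e. the half-equivalence point.
There, n(HA) = n(A^-), so pH = pKa = -log(1.4 x 10^-4) = 3.85.

3.85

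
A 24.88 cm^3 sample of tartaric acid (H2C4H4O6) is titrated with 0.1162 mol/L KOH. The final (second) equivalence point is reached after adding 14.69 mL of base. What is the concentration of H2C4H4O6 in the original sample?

n(KOH) = 0.1162 x 0.01469 = 0.001707 mol.
At the final (second) equivalence point, 2 mol OH^- react per mol H2C4H4O6, so n(H2C4H4O6) = 0.001707 / 2 = 0.0008535 mol.
[H2C4H4O6] = 0.0008535 / 0.02488 L = 0.0343 M.

0.0343 M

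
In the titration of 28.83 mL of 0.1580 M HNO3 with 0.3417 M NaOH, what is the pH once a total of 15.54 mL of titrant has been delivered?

n(acid) = 0.1580 x 0.02883 = 0.004555 mol; n(NaOH) added = 0.3417 x 0.01554 = 0.005310 mol.
Base is in excess by 0.005310 - 0.004555 = 0.0007549 mol in a total volume of 0.04437 L.
[OH^-] = 0.0007549/0.04437 = 0.01701 M, so pOH = 1.77 and pH = 14.00 - 1.77 = 12.23.

12.23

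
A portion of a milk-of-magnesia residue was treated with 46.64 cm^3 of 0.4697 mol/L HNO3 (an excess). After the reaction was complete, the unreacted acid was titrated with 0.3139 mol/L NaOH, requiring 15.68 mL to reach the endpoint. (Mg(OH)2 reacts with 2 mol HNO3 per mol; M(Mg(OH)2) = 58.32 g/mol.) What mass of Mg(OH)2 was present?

Total n(HNO3) added = 0.4697 x 0.04664 = 0.02191 mol.
n(NaOH) used = 0.3139 x 0.01568 = 0.004922 mol, which equals the excess n(HNO3).
So n(HNO3) consumed by the sample = 0.02191 - 0.004922 = 0.01698 mol.
n(Mg(OH)2) = 0.01698 / 2 = 0.008492 mol.
mass = 0.008492 mol x 58.32 g/mol = 0.495 g.

0.495 g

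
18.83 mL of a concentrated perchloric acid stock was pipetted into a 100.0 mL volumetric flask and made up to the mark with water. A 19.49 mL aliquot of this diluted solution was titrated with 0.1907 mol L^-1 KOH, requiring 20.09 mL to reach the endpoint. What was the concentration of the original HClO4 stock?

1.04 M

n(KOH) = 0.1907 x 0.02009 = 0.003831 mol.
n(HClO4) in the aliquot = 0.003831 mol.
[diluted HClO4] = 0.003831 / 0.01949 = 0.1966 M.
Dilution factor = 100.0/18.83 = 5.311, so [stock] = 0.1966 x 5.311 = 1.04 M.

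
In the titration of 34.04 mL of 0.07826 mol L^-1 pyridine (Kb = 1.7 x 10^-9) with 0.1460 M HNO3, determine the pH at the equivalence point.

n(C5H5N) = 0.07826 x 0.03404 = 0.002664 mol; V(HNO3) at equivalence = 0.002664/0.1460 = 0.01825 L.
At equivalence the base is fully converted to C5H5NH+; total volume = 0.05229 L, so [C5H5NH+] = 0.002664/0.05229 = 0.05095 M.
Ka(C5H5NH+) = Kw/Kb = 1.0e-14 / 1.7 x 10^-9 = 5.88e-6.
[H^+] = sqrt(Ka x [C5H5NH+]) = sqrt(5.88e-6 x 0.05095) = 0.000547 M.
pH = -log(0.000547) = 3.26.

3.26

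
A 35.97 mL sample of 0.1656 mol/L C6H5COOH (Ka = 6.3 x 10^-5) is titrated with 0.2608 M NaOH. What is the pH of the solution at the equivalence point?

8.60

n(C6H5COOH) = 0.1656 x 0.03597 = 0.005957 mol; V(NaOH) at equivalence = 0.005957/0.2608 = 0.02284 L.
At equivalence all the acid is converted to C6H5COO-; total volume = 0.03597 + 0.02284 = 0.05881 L, so [C6H5COO-] = 0.005957/0.05881 = 0.1013 M.
Kb = Kw/Ka = 1.0e-14 / 6.3 x 10^-5 = 1.59e-10.
[OH^-] = sqrt(Kb x [C6H5COO-]) = sqrt(1.59e-10 x 0.1013) = 4.01e-6 M.
pOH = 5.40, so pH = 14.00 - 5.40 = 8.60.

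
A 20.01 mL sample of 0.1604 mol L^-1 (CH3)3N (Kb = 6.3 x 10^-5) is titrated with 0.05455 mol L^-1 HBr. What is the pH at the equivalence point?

n((CH3)3N) = 0.1604 x 0.02001 = 0.003210 mol; V(HBr) at equivalence = 0.003210/0.05455 = 0.05884 L.
At equivalence the base is fully converted to (CH3)3NH+; total volume = 0.07885 L, so [(CH3)3NH+] = 0.003210/0.07885 = 0.04071 M.
Ka((CH3)3NH+) = Kw/Kb = 1.0e-14 / 6.3 x 10^-5 = 1.59e-10.
[H^+] = sqrt(Ka x [(CH3)3NH+]) = sqrt(1.59e-10 x 0.04071) = 2.54e-6 M.
pH = -log(2.54e-6) = 5.59.

5.59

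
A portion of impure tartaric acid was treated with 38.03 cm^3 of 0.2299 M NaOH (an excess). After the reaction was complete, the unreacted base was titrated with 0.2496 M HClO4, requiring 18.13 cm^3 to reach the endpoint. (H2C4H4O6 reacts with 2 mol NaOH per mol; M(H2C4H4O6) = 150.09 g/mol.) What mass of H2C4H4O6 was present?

0.317 g

Total n(NaOH) added = 0.2299 x 0.03803 = 0.008743 mol.
n(HClO4) used = 0.2496 x 0.01813 = 0.004525 mol, which equals the excess n(NaOH).
So n(NaOH) consumed by the sample = 0.008743 - 0.004525 = 0.004218 mol.
n(H2C4H4O6) = 0.004218 / 2 = 0.002109 mol.
mass = 0.002109 mol x 150.09 g/mol = 0.317 g.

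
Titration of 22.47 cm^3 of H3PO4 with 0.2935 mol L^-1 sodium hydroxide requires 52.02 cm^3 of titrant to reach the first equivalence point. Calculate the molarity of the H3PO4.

0.679 M

n(NaOH) = 0.2935 x 0.05202 = 0.01527 mol.
At the first equivalence point, 1 mol OH^- react per mol H3PO4, so n(H3PO4) = 0.01527 / 1 = 0.01527 mol.
[H3PO4] = 0.01527 / 0.02247 L = 0.679 M.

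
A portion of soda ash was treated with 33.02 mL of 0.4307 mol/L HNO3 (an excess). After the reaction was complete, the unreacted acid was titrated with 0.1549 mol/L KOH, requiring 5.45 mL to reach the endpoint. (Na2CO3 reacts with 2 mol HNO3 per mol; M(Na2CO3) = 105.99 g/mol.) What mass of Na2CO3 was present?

Total n(HNO3) added = 0.4307 x 0.03302 = 0.01422 mol.
n(KOH) used = 0.1549 x 0.005450 = 0.0008442 mol, which equals the excess n(HNO3).
So n(HNO3) consumed by the sample = 0.01422 - 0.0008442 = 0.01338 mol.
n(Na2CO3) = 0.01338 / 2 = 0.006689 mol.
mass = 0.006689 mol x 105.99 g/mol = 0.709 g.

0.709 g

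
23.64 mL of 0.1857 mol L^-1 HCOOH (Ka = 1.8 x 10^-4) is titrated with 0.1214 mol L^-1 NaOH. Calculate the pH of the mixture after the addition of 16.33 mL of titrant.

Initial n(HCOOH) = 0.1857 x 0.02364 = 0.004390 mol.
n(NaOH) added = 0.1214 x 0.01633 = 0.001982 mol, converting that many moles of HCOOH to HCOO-.
Remaining n(HCOOH) = 0.002407 mol; n(HCOO-) = 0.001982 mol.
By Henderson-Hasselbalch, pH = pKa + log([A^-]/[HA]) = 3.74 + log(0.001982/0.002407) = 3.74 + (-0.08) = 3.66.

3.66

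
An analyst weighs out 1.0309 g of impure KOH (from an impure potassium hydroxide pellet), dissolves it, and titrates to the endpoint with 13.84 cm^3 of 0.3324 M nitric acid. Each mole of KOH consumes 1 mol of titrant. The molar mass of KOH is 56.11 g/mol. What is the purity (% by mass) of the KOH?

n(HNO3) = 0.3324 x 0.01384 = 0.004600 mol.
n(KOH) = 0.004600 / 1 = 0.004600 mol.
mass of KOH = 0.004600 x 56.11 = 0.2581 g.
% purity = 0.2581 / 1.0309 x 100 = 25.0%.

25.0%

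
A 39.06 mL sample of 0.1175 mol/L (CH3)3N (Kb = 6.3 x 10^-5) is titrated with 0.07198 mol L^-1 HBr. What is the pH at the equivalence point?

n((CH3)3N) = 0.1175 x 0.03906 = 0.004590 mol; V(HBr) at equivalence = 0.004590/0.07198 = 0.06376 L.
At equivalence the base is fully converted to (CH3)3NH+; total volume = 0.1028 L, so [(CH3)3NH+] = 0.004590/0.1028 = 0.04464 M.
Ka((CH3)3NH+) = Kw/Kb = 1.0e-14 / 6.3 x 10^-5 = 1.59e-10.
[H^+] = sqrt(Ka x [(CH3)3NH+]) = sqrt(1.59e-10 x 0.04464) = 2.66e-6 M.
pH = -log(2.66e-6) = 5.57.

5.57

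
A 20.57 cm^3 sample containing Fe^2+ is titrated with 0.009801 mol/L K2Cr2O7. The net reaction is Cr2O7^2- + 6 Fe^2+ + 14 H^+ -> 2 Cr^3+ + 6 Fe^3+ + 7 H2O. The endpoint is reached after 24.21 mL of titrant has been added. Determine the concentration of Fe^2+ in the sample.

0.0692 M

n(K2Cr2O7) = 0.009801 x 0.02421 = 0.0002373 mol.
From the balanced equation, 1 mol K2Cr2O7 reacts with 6 mol Fe^2+, so n(Fe^2+) = 0.0002373 x 6/1 = 0.001424 mol.
[Fe^2+] = 0.001424 / 0.02057 L = 0.0692 M.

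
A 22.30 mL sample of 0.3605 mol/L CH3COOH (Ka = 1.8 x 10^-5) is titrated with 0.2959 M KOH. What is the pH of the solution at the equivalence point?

8.98

n(CH3COOH) = 0.3605 x 0.02230 = 0.008039 mol; V(KOH) at equivalence = 0.008039/0.2959 = 0.02717 L.
At equivalence all the acid is converted to CH3COO-; total volume = 0.02230 + 0.02717 = 0.04947 L, so [CH3COO-] = 0.008039/0.04947 = 0.1625 M.
Kb = Kw/Ka = 1.0e-14 / 1.8 x 10^-5 = 5.56e-10.
[OH^-] = sqrt(Kb x [CH3COO-]) = sqrt(5.56e-10 x 0.1625) = 9.50e-6 M.
pOH = 5.02, so pH = 14.00 - 5.02 = 8.98.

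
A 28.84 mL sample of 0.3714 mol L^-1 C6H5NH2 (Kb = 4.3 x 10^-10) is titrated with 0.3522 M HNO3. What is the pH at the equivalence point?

n(C6H5NH2) = 0.3714 x 0.02884 = 0.01071 mol; V(HNO3) at equivalence = 0.01071/0.3522 = 0.03041 L.
At equivalence the base is fully converted to C6H5NH3+; total volume = 0.05925 L, so [C6H5NH3+] = 0.01071/0.05925 = 0.1808 M.
Ka(C6H5NH3+) = Kw/Kb = 1.0e-14 / 4.3 x 10^-10 = 2.33e-5.
[H^+] = sqrt(Ka x [C6H5NH3+]) = sqrt(2.33e-5 x 0.1808) = 0.00205 M.
pH = -log(0.00205) = 2.69.

2.69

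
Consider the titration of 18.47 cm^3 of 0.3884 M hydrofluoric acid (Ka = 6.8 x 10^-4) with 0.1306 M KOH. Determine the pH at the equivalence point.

n(HF) = 0.3884 x 0.01847 = 0.007174 mol; V(KOH) at equivalence = 0.007174/0.1306 = 0.05493 L.
At equivalence all the acid is converted to F-; total volume = 0.01847 + 0.05493 = 0.07340 L, so [F-] = 0.007174/0.07340 = 0.09774 M.
Kb = Kw/Ka = 1.0e-14 / 6.8 x 10^-4 = 1.47e-11.
[OH^-] = sqrt(Kb x [F-]) = sqrt(1.47e-11 x 0.09774) = 1.20e-6 M.
pOH = 5.92, so pH = 14.00 - 5.92 = 8.08.

8.08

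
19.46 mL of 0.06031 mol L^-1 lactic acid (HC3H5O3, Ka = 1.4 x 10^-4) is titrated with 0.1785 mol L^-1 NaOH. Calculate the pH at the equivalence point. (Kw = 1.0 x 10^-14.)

n(HC3H5O3) = 0.06031 x 0.01946 = 0.001174 mol; V(NaOH) at equivalence = 0.001174/0.1785 = 0.006575 L.
At equivalence all the acid is converted to C3H5O3-; total volume = 0.01946 + 0.006575 = 0.02603 L, so [C3H5O3-] = 0.001174/0.02603 = 0.04508 M.
Kb = Kw/Ka = 1.0e-14 / 1.4 x 10^-4 = 7.14e-11.
[OH^-] = sqrt(Kb x [C3H5O3-]) = sqrt(7.14e-11 x 0.04508) = 1.79e-6 M.
pOH = 5.75, so pH = 14.00 - 5.75 = 8.25.

8.25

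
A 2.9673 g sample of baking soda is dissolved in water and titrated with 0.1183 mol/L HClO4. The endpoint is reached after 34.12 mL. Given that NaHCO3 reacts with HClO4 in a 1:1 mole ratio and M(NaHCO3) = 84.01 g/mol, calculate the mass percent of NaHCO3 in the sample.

n(HClO4) = 0.1183 x 0.03412 = 0.004036 mol.
n(NaHCO3) = 0.004036 / 1 = 0.004036 mol.
mass of NaHCO3 = 0.004036 x 84.01 = 0.3391 g.
% purity = 0.3391 / 2.9673 x 100 = 11.4%.

11.4%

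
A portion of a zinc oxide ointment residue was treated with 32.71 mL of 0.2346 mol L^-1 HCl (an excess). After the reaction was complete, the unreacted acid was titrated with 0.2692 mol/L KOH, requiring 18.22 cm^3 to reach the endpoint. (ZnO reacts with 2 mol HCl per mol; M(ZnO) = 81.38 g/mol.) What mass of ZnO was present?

0.113 g

Total n(HCl) added = 0.2346 x 0.03271 = 0.007674 mol.
n(KOH) used = 0.2692 x 0.01822 = 0.004905 mol, which equals the excess n(HCl).
So n(HCl) consumed by the sample = 0.007674 - 0.004905 = 0.002769 mol.
n(ZnO) = 0.002769 / 2 = 0.001384 mol.
mass = 0.001384 mol x 81.38 g/mol = 0.113 g.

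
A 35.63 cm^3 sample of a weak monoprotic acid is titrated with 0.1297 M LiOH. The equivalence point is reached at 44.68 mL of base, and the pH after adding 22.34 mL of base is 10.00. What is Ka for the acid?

1.0 x 10^-10

22.34 mL is half of the equivalence volume, so this is the half-equivalence point where [HA] = [A^-].
At half-equivalence pH = pKa, so pKa = 10.00.
Ka = 10^(-10.00) = 1.0 x 10^-10.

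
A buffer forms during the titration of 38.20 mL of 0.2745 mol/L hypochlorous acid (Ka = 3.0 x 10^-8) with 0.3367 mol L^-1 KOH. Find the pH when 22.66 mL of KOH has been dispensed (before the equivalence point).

Initial n(HClO) = 0.2745 x 0.03820 = 0.01049 mol.
n(KOH) added = 0.3367 x 0.02266 = 0.007630 mol, converting that many moles of HClO to ClO-.
Remaining n(HClO) = 0.002856 mol; n(ClO-) = 0.007630 mol.
By Henderson-Hasselbalch, pH = pKa + log([A^-]/[HA]) = 7.52 + log(0.007630/0.002856) = 7.52 + (+0.43) = 7.95.

7.95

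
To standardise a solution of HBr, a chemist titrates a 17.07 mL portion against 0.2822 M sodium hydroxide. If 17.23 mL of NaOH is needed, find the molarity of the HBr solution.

n(NaOH) delivered = 0.2822 x 0.01723 = 0.004862 mol.
For a 1:1 reaction, n(HBr) = 0.004862 mol.
[HBr] = 0.004862 mol / 0.01707 L = 0.285 M.

0.285 M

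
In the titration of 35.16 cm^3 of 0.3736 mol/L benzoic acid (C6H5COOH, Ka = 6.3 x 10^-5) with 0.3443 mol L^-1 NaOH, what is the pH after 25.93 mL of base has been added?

4.53

Initial n(C6H5COOH) = 0.3736 x 0.03516 = 0.01314 mol.
n(NaOH) added = 0.3443 x 0.02593 = 0.008928 mol, converting that many moles of C6H5COOH to C6H5COO-.
Remaining n(C6H5COOH) = 0.004208 mol; n(C6H5COO-) = 0.008928 mol.
By Henderson-Hasselbalch, pH = pKa + log([A^-]/[HA]) = 4.20 + log(0.008928/0.004208) = 4.20 + (+0.33) = 4.53.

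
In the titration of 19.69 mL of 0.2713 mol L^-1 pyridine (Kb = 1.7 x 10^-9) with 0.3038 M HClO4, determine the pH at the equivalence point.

3.04

n(C5H5N) = 0.2713 x 0.01969 = 0.005342 mol; V(HClO4) at equivalence = 0.005342/0.3038 = 0.01758 L.
At equivalence the base is fully converted to C5H5NH+; total volume = 0.03727 L, so [C5H5NH+] = 0.005342/0.03727 = 0.1433 M.
Ka(C5H5NH+) = Kw/Kb = 1.0e-14 / 1.7 x 10^-9 = 5.88e-6.
[H^+] = sqrt(Ka x [C5H5NH+]) = sqrt(5.88e-6 x 0.1433) = 0.000918 M.
pH = -log(0.000918) = 3.04.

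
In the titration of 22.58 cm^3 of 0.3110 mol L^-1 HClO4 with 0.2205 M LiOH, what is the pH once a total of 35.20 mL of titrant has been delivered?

n(acid) = 0.3110 x 0.02258 = 0.007022 mol; n(LiOH) added = 0.2205 x 0.03520 = 0.007762 mol.
Base is in excess by 0.007762 - 0.007022 = 0.0007392 mol in a total volume of 0.05778 L.
[OH^-] = 0.0007392/0.05778 = 0.01279 M, so pOH = 1.89 and pH = 14.00 - 1.89 = 12.11.

12.11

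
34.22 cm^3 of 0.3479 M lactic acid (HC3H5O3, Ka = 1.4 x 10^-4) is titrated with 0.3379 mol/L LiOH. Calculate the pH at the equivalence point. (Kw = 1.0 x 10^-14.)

n(HC3H5O3) = 0.3479 x 0.03422 = 0.01191 mol; V(LiOH) at equivalence = 0.01191/0.3379 = 0.03523 L.
At equivalence all the acid is converted to C3H5O3-; total volume = 0.03422 + 0.03523 = 0.06945 L, so [C3H5O3-] = 0.01191/0.06945 = 0.1714 M.
Kb = Kw/Ka = 1.0e-14 / 1.4 x 10^-4 = 7.14e-11.
[OH^-] = sqrt(Kb x [C3H5O3-]) = sqrt(7.14e-11 x 0.1714) = 3.50e-6 M.
pOH = 5.46, so pH = 14.00 - 5.46 = 8.54.

8.54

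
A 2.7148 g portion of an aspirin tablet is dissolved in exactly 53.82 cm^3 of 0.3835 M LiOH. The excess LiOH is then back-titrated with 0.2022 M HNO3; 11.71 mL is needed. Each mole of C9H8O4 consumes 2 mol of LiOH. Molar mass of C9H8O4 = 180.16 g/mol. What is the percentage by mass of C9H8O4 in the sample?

Total n(LiOH) added = 0.3835 x 0.05382 = 0.02064 mol.
n(HNO3) used = 0.2022 x 0.01171 = 0.002368 mol, which equals the excess n(LiOH).
So n(LiOH) consumed by the sample = 0.02064 - 0.002368 = 0.01827 mol.
n(C9H8O4) = 0.01827 / 2 = 0.009136 mol.
mass C9H8O4 = 0.009136 x 180.16 = 1.646 g, so %C9H8O4 = 1.646/2.7148 x 100 = 60.6%.

60.6%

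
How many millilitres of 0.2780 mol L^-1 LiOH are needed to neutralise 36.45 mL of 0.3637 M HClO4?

n(HClO4) = 0.3637 mol/L x 0.03645 L = 0.01326 mol.
At equivalence n(LiOH) = n(HClO4) = 0.01326 mol.
V(LiOH) = 0.01326 / 0.2780 = 0.04769 L = 47.7 mL.

47.7 mL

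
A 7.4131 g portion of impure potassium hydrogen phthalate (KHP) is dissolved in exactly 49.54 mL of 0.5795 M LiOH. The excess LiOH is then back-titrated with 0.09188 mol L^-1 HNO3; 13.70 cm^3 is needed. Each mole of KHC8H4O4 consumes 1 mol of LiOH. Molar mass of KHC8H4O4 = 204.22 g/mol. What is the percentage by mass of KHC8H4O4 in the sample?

Total n(LiOH) added = 0.5795 x 0.04954 = 0.02871 mol.
n(HNO3) used = 0.09188 x 0.01370 = 0.001259 mol, which equals the excess n(LiOH).
So n(LiOH) consumed by the sample = 0.02871 - 0.001259 = 0.02745 mol.
n(KHC8H4O4) = 0.02745 / 1 = 0.02745 mol.
mass KHC8H4O4 = 0.02745 x 204.22 = 5.606 g, so %KHC8H4O4 = 5.606/7.4131 x 100 = 75.6%.

75.6%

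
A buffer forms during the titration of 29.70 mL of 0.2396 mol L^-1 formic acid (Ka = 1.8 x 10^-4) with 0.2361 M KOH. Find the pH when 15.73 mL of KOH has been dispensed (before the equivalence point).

Initial n(HCOOH) = 0.2396 x 0.02970 = 0.007116 mol.
n(KOH) added = 0.2361 x 0.01573 = 0.003714 mol, converting that many moles of HCOOH to HCOO-.
Remaining n(HCOOH) = 0.003402 mol; n(HCOO-) = 0.003714 mol.
By Henderson-Hasselbalch, pH = pKa + log([A^-]/[HA]) = 3.74 + log(0.003714/0.003402) = 3.74 + (+0.04) = 3.78.

3.78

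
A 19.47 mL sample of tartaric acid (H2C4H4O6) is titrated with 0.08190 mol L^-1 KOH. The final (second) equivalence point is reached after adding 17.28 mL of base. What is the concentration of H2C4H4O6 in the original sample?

0.0363 M

n(KOH) = 0.08190 x 0.01728 = 0.001415 mol.
At the final (second) equivalence point, 2 mol OH^- react per mol H2C4H4O6, so n(H2C4H4O6) = 0.001415 / 2 = 0.0007076 mol.
[H2C4H4O6] = 0.0007076 / 0.01947 L = 0.0363 M.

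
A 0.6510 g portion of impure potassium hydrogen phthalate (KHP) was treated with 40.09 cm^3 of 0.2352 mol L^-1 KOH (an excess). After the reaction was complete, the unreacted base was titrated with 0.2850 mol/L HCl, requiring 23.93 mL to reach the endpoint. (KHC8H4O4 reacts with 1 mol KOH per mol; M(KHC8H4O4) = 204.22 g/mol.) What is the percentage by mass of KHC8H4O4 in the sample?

81.8%

Total n(KOH) added = 0.2352 x 0.04009 = 0.009429 mol.
n(HCl) used = 0.2850 x 0.02393 = 0.006820 mol, which equals the excess n(KOH).
So n(KOH) consumed by the sample = 0.009429 - 0.006820 = 0.002609 mol.
n(KHC8H4O4) = 0.002609 / 1 = 0.002609 mol.
mass KHC8H4O4 = 0.002609 x 204.22 = 0.5328 g, so %KHC8H4O4 = 0.5328/0.6510 x 100 = 81.8%.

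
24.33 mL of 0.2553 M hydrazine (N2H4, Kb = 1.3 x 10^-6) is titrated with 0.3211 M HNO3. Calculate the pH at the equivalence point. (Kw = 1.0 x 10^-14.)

4.48

n(N2H4) = 0.2553 x 0.02433 = 0.006211 mol; V(HNO3) at equivalence = 0.006211/0.3211 = 0.01934 L.
At equivalence the base is fully converted to N2H5+; total volume = 0.04367 L, so [N2H5+] = 0.006211/0.04367 = 0.1422 M.
Ka(N2H5+) = Kw/Kb = 1.0e-14 / 1.3 x 10^-6 = 7.69e-9.
[H^+] = sqrt(Ka x [N2H5+]) = sqrt(7.69e-9 x 0.1422) = 3.31e-5 M.
pH = -log(3.31e-5) = 4.48.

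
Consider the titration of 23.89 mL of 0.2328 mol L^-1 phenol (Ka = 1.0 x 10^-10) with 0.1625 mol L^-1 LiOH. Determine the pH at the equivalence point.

11.49

n(C6H5OH) = 0.2328 x 0.02389 = 0.005562 mol; V(LiOH) at equivalence = 0.005562/0.1625 = 0.03423 L.
At equivalence all the acid is converted to C6H5O-; total volume = 0.02389 + 0.03423 = 0.05812 L, so [C6H5O-] = 0.005562/0.05812 = 0.09570 M.
Kb = Kw/Ka = 1.0e-14 / 1.0 x 10^-10 = 0.000100.
[OH^-] = sqrt(Kb x [C6H5O-]) = sqrt(0.000100 x 0.09570) = 0.00309 M.
pOH = 2.51, so pH = 14.00 - 2.51 = 11.49.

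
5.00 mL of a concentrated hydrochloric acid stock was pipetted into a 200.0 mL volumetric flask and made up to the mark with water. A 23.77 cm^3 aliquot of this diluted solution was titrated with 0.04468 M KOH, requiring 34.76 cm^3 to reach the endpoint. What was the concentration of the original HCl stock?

n(KOH) = 0.04468 x 0.03476 = 0.001553 mol.
n(HCl) in the aliquot = 0.001553 mol.
[diluted HCl] = 0.001553 / 0.02377 = 0.06534 M.
Dilution factor = 200.0/5.000 = 40.00, so [stock] = 0.06534 x 40.00 = 2.61 M.

2.61 M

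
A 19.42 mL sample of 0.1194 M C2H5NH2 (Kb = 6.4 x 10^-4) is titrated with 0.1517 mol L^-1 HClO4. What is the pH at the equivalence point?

5.99

n(C2H5NH2) = 0.1194 x 0.01942 = 0.002319 mol; V(HClO4) at equivalence = 0.002319/0.1517 = 0.01529 L.
At equivalence the base is fully converted to C2H5NH3+; total volume = 0.03471 L, so [C2H5NH3+] = 0.002319/0.03471 = 0.06681 M.
Ka(C2H5NH3+) = Kw/Kb = 1.0e-14 / 6.4 x 10^-4 = 1.56e-11.
[H^+] = sqrt(Ka x [C2H5NH3+]) = sqrt(1.56e-11 x 0.06681) = 1.02e-6 M.
pH = -log(1.02e-6) = 5.99.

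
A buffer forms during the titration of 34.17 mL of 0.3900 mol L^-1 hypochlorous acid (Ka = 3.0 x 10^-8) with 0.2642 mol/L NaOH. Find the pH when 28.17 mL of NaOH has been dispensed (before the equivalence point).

7.62

Initial n(HClO) = 0.3900 x 0.03417 = 0.01333 mol.
n(NaOH) added = 0.2642 x 0.02817 = 0.007443 mol, converting that many moles of HClO to ClO-.
Remaining n(HClO) = 0.005884 mol; n(ClO-) = 0.007443 mol.
By Henderson-Hasselbalch, pH = pKa + log([A^-]/[HA]) = 7.52 + log(0.007443/0.005884) = 7.52 + (+0.10) = 7.62.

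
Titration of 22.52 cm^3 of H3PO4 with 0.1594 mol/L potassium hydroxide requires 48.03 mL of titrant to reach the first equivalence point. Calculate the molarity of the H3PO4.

n(KOH) = 0.1594 x 0.04803 = 0.007656 mol.
At the first equivalence point, 1 mol OH^- react per mol H3PO4, so n(H3PO4) = 0.007656 / 1 = 0.007656 mol.
[H3PO4] = 0.007656 / 0.02252 L = 0.340 M.

0.340 M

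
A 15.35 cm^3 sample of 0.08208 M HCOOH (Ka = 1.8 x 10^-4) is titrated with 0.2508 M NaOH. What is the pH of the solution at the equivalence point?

8.27

n(HCOOH) = 0.08208 x 0.01535 = 0.001260 mol; V(NaOH) at equivalence = 0.001260/0.2508 = 0.005024 L.
At equivalence all the acid is converted to HCOO-; total volume = 0.01535 + 0.005024 = 0.02037 L, so [HCOO-] = 0.001260/0.02037 = 0.06184 M.
Kb = Kw/Ka = 1.0e-14 / 1.8 x 10^-4 = 5.56e-11.
[OH^-] = sqrt(Kb x [HCOO-]) = sqrt(5.56e-11 x 0.06184) = 1.85e-6 M.
pOH = 5.73, so pH = 14.00 - 5.73 = 8.27.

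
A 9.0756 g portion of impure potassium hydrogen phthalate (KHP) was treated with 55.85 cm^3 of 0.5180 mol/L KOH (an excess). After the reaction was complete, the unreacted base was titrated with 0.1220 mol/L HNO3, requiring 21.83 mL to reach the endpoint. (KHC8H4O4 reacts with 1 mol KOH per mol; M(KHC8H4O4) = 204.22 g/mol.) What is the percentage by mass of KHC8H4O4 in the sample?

Total n(KOH) added = 0.5180 x 0.05585 = 0.02893 mol.
n(HNO3) used = 0.1220 x 0.02183 = 0.002663 mol, which equals the excess n(KOH).
So n(KOH) consumed by the sample = 0.02893 - 0.002663 = 0.02627 mol.
n(KHC8H4O4) = 0.02627 / 1 = 0.02627 mol.
mass KHC8H4O4 = 0.02627 x 204.22 = 5.364 g, so %KHC8H4O4 = 5.364/9.0756 x 100 = 59.1%.

59.1%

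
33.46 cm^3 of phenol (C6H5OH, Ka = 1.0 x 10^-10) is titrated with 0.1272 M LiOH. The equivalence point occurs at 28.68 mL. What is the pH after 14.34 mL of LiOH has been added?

10.00

14.34 mL is exactly half the equivalence volume (28.68/2), i.e. the half-equivalence point.
There, n(HA) = n(A^-), so pH = pKa = -log(1.0 x 10^-10) = 10.00.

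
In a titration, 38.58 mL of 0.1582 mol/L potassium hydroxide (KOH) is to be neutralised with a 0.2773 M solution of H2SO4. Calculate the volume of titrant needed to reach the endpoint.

11.0 mL

n(KOH) = 0.1582 mol/L x 0.03858 L = 0.006103 mol.
The neutralisation is 2 KOH : 1 H2SO4, so n(H2SO4) = 0.006103 x 1/2 = 0.003052 mol.
V(H2SO4) = 0.003052 / 0.2773 = 0.01100 L = 11.0 mL.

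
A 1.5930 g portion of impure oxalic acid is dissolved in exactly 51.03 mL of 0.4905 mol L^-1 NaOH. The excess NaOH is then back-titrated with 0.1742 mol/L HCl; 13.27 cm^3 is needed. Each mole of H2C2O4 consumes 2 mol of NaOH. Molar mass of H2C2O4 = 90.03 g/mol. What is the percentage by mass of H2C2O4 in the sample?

Total n(NaOH) added = 0.4905 x 0.05103 = 0.02503 mol.
n(HCl) used = 0.1742 x 0.01327 = 0.002312 mol, which equals the excess n(NaOH).
So n(NaOH) consumed by the sample = 0.02503 - 0.002312 = 0.02272 mol.
n(H2C2O4) = 0.02272 / 2 = 0.01136 mol.
mass H2C2O4 = 0.01136 x 90.03 = 1.023 g, so %H2C2O4 = 1.023/1.5930 x 100 = 64.2%.

64.2%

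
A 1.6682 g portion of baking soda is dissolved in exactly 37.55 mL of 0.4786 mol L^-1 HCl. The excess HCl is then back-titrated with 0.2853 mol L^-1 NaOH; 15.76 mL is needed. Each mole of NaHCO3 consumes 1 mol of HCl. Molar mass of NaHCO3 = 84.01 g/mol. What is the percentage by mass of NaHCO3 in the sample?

67.9%

Total n(HCl) added = 0.4786 x 0.03755 = 0.01797 mol.
n(NaOH) used = 0.2853 x 0.01576 = 0.004496 mol, which equals the excess n(HCl).
So n(HCl) consumed by the sample = 0.01797 - 0.004496 = 0.01348 mol.
n(NaHCO3) = 0.01348 / 1 = 0.01348 mol.
mass NaHCO3 = 0.01348 x 84.01 = 1.132 g, so %NaHCO3 = 1.132/1.6682 x 100 = 67.9%.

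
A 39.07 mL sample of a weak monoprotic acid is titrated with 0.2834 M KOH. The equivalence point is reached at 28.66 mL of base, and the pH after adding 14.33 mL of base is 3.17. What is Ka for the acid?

14.33 mL is half of the equivalence volume, so this is the half-equivalence point where [HA] = [A^-].
At half-equivalence pH = pKa, so pKa = 3.17.
Ka = 10^(-3.17) = 6.8 x 10^-4.

6.8 x 10^-4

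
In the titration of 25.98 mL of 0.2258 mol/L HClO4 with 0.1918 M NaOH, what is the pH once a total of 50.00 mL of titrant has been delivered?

12.69

n(acid) = 0.2258 x 0.02598 = 0.005866 mol; n(NaOH) added = 0.1918 x 0.05000 = 0.009590 mol.
Base is in excess by 0.009590 - 0.005866 = 0.003724 mol in a total volume of 0.07598 L.
[OH^-] = 0.003724/0.07598 = 0.04901 M, so pOH = 1.31 and pH = 14.00 - 1.31 = 12.69.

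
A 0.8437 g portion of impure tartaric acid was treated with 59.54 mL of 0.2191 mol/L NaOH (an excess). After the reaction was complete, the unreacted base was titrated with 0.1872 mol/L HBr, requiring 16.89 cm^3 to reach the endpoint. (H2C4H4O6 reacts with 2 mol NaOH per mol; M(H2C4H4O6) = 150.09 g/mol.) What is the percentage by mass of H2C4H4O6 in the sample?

Total n(NaOH) added = 0.2191 x 0.05954 = 0.01305 mol.
n(HBr) used = 0.1872 x 0.01689 = 0.003162 mol, which equals the excess n(NaOH).
So n(NaOH) consumed by the sample = 0.01305 - 0.003162 = 0.009883 mol.
n(H2C4H4O6) = 0.009883 / 2 = 0.004942 mol.
mass H2C4H4O6 = 0.004942 x 150.09 = 0.7417 g, so %H2C4H4O6 = 0.7417/0.8437 x 100 = 87.9%.

87.9%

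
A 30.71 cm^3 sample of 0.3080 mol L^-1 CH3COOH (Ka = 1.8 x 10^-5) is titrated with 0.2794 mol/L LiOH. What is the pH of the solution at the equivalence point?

8.96

n(CH3COOH) = 0.3080 x 0.03071 = 0.009459 mol; V(LiOH) at equivalence = 0.009459/0.2794 = 0.03385 L.
At equivalence all the acid is converted to CH3COO-; total volume = 0.03071 + 0.03385 = 0.06456 L, so [CH3COO-] = 0.009459/0.06456 = 0.1465 M.
Kb = Kw/Ka = 1.0e-14 / 1.8 x 10^-5 = 5.56e-10.
[OH^-] = sqrt(Kb x [CH3COO-]) = sqrt(5.56e-10 x 0.1465) = 9.02e-6 M.
pOH = 5.04, so pH = 14.00 - 5.04 = 8.96.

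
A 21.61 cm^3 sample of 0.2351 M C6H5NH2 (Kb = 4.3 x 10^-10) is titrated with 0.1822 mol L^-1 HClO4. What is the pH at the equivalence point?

n(C6H5NH2) = 0.2351 x 0.02161 = 0.005081 mol; V(HClO4) at equivalence = 0.005081/0.1822 = 0.02788 L.
At equivalence the base is fully converted to C6H5NH3+; total volume = 0.04949 L, so [C6H5NH3+] = 0.005081/0.04949 = 0.1026 M.
Ka(C6H5NH3+) = Kw/Kb = 1.0e-14 / 4.3 x 10^-10 = 2.33e-5.
[H^+] = sqrt(Ka x [C6H5NH3+]) = sqrt(2.33e-5 x 0.1026) = 0.00155 M.
pH = -log(0.00155) = 2.81.

2.81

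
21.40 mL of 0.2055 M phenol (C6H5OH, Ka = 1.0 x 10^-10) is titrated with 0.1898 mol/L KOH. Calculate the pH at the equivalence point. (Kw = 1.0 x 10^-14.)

11.50

n(C6H5OH) = 0.2055 x 0.02140 = 0.004398 mol; V(KOH) at equivalence = 0.004398/0.1898 = 0.02317 L.
At equivalence all the acid is converted to C6H5O-; total volume = 0.02140 + 0.02317 = 0.04457 L, so [C6H5O-] = 0.004398/0.04457 = 0.09867 M.
Kb = Kw/Ka = 1.0e-14 / 1.0 x 10^-10 = 0.000100.
[OH^-] = sqrt(Kb x [C6H5O-]) = sqrt(0.000100 x 0.09867) = 0.00314 M.
pOH = 2.50, so pH = 14.00 - 2.50 = 11.50.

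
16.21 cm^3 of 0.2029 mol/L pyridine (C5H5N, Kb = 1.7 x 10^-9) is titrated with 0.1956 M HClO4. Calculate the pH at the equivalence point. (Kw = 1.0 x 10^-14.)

n(C5H5N) = 0.2029 x 0.01621 = 0.003289 mol; V(HClO4) at equivalence = 0.003289/0.1956 = 0.01681 L.
At equivalence the base is fully converted to C5H5NH+; total volume = 0.03302 L, so [C5H5NH+] = 0.003289/0.03302 = 0.09959 M.
Ka(C5H5NH+) = Kw/Kb = 1.0e-14 / 1.7 x 10^-9 = 5.88e-6.
[H^+] = sqrt(Ka x [C5H5NH+]) = sqrt(5.88e-6 x 0.09959) = 0.000765 M.
pH = -log(0.000765) = 3.12.

3.12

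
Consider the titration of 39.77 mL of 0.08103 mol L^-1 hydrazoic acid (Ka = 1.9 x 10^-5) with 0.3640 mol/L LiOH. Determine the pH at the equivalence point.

8.77

n(HN3) = 0.08103 x 0.03977 = 0.003223 mol; V(LiOH) at equivalence = 0.003223/0.3640 = 0.008853 L.
At equivalence all the acid is converted to N3-; total volume = 0.03977 + 0.008853 = 0.04862 L, so [N3-] = 0.003223/0.04862 = 0.06628 M.
Kb = Kw/Ka = 1.0e-14 / 1.9 x 10^-5 = 5.26e-10.
[OH^-] = sqrt(Kb x [N3-]) = sqrt(5.26e-10 x 0.06628) = 5.91e-6 M.
pOH = 5.23, so pH = 14.00 - 5.23 = 8.77.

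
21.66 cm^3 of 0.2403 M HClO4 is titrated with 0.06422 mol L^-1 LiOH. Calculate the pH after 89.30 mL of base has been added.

n(acid) = 0.2403 x 0.02166 = 0.005205 mol; n(LiOH) added = 0.06422 x 0.08930 = 0.005735 mol.
Base is in excess by 0.005735 - 0.005205 = 0.0005299 mol in a total volume of 0.1110 L.
[OH^-] = 0.0005299/0.1110 = 0.004776 M, so pOH = 2.32 and pH = 14.00 - 2.32 = 11.68.

11.68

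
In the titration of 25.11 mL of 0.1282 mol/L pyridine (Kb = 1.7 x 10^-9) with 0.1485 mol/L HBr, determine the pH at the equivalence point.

3.20

n(C5H5N) = 0.1282 x 0.02511 = 0.003219 mol; V(HBr) at equivalence = 0.003219/0.1485 = 0.02168 L.
At equivalence the base is fully converted to C5H5NH+; total volume = 0.04679 L, so [C5H5NH+] = 0.003219/0.04679 = 0.06880 M.
Ka(C5H5NH+) = Kw/Kb = 1.0e-14 / 1.7 x 10^-9 = 5.88e-6.
[H^+] = sqrt(Ka x [C5H5NH+]) = sqrt(5.88e-6 x 0.06880) = 0.000636 M.
pH = -log(0.000636) = 3.20.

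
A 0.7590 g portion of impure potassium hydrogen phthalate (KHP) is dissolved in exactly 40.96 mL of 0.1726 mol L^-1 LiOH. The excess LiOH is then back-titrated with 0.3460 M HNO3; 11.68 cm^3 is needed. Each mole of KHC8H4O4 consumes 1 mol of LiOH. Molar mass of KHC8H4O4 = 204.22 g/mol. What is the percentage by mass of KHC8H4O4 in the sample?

81.5%

Total n(LiOH) added = 0.1726 x 0.04096 = 0.007070 mol.
n(HNO3) used = 0.3460 x 0.01168 = 0.004041 mol, which equals the excess n(LiOH).
So n(LiOH) consumed by the sample = 0.007070 - 0.004041 = 0.003028 mol.
n(KHC8H4O4) = 0.003028 / 1 = 0.003028 mol.
mass KHC8H4O4 = 0.003028 x 204.22 = 0.6185 g, so %KHC8H4O4 = 0.6185/0.7590 x 100 = 81.5%.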